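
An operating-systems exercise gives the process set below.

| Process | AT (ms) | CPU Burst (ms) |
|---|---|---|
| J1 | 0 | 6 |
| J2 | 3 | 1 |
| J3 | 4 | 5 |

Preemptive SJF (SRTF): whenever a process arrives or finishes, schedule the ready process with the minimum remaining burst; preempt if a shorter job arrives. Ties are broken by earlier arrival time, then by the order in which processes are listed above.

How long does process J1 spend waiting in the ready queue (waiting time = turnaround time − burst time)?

Timeline: | J1 0-3 | J2 3-4 | J1 4-7 | J3 7-12 |
Completion: J1=7  J2=4  J3=12
Waiting(J1) = turnaround − burst = 7 − 6 = 1

1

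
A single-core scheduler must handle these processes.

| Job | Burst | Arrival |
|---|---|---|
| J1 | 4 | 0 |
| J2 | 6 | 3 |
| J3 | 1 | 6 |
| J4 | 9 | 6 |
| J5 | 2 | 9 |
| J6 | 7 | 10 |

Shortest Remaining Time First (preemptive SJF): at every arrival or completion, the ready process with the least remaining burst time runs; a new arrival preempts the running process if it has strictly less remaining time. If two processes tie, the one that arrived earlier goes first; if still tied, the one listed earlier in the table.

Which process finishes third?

Timeline: | J1 0-4 | J2 4-6 | J3 6-7 | J2 7-11 | J5 11-13 | J6 13-20 | J4 20-29 |
Completion: J1=4  J2=11  J3=7  J4=29  J5=13  J6=20
Finish order: J1 → J3 → J2 → J5 → J6 → J4

J2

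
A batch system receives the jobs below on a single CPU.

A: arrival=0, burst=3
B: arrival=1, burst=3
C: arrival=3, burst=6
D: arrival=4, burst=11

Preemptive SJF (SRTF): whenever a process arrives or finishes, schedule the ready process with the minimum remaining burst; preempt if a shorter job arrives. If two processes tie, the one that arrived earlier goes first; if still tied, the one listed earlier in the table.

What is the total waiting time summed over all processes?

13

Schedule: | A 0-3 | B 3-6 | C 6-12 | D 12-23 |
Completion: A=3  B=6  C=12  D=23
Turnaround (C−A): A=3  B=5  C=9  D=19
Waiting = turnaround − burst: A=0, B=2, C=3, D=8
Total waiting = 0 + 2 + 3 + 8 = 13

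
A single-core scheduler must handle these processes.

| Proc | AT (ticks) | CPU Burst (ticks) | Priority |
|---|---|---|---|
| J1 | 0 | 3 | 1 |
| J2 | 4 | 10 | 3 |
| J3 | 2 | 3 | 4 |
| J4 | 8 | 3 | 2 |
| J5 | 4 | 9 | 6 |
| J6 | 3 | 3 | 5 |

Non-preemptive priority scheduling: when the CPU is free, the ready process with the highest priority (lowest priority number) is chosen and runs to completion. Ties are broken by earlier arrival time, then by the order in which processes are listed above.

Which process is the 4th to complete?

J4

Schedule: | J1 0-3 | J3 3-6 | J2 6-16 | J4 16-19 | J6 19-22 | J5 22-31 |
Completion: J1=3  J2=16  J3=6  J4=19  J5=31  J6=22
Turnaround (C−A): J1=3  J2=12  J3=4  J4=11  J5=27  J6=19
Finish order: J1 → J3 → J2 → J4 → J6 → J5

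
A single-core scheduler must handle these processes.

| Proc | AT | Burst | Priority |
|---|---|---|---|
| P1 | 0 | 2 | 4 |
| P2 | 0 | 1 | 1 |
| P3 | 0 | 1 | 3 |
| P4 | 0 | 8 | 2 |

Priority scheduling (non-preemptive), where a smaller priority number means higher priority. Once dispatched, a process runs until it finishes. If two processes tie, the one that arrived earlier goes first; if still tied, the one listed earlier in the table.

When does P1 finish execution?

12

Timeline: | P2 0-1 | P4 1-9 | P3 9-10 | P1 10-12 |
Completion: P1=12  P2=1  P3=10  P4=9
Turnaround (C−A): P1=12  P2=1  P3=10  P4=9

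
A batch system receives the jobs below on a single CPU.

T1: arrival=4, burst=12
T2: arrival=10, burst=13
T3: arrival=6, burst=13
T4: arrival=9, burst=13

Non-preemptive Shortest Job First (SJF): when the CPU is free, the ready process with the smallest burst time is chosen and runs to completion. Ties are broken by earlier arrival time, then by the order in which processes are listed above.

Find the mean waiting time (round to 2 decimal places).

Timeline: | idle 0-4 | T1 4-16 | T3 16-29 | T4 29-42 | T2 42-55 |
Completion: T1=16  T2=55  T3=29  T4=42
Waiting times: T1=0, T2=32, T3=10, T4=20
Average waiting = (0+32+10+20) / 4 = 62/4 = 15.50

15.50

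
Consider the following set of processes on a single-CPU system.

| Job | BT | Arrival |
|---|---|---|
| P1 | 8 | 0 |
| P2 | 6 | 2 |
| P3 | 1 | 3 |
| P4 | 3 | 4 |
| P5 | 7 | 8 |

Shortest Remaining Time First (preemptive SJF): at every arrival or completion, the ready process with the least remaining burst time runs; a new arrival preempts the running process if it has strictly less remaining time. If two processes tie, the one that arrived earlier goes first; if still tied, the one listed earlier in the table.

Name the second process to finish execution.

P4

Timeline: | P1 0-3 | P3 3-4 | P4 4-7 | P1 7-12 | P2 12-18 | P5 18-25 |
Completion: P1=12  P2=18  P3=4  P4=7  P5=25
Turnaround (C−A): P1=12  P2=16  P3=1  P4=3  P5=17
Finish order: P3 → P4 → P1 → P2 → P5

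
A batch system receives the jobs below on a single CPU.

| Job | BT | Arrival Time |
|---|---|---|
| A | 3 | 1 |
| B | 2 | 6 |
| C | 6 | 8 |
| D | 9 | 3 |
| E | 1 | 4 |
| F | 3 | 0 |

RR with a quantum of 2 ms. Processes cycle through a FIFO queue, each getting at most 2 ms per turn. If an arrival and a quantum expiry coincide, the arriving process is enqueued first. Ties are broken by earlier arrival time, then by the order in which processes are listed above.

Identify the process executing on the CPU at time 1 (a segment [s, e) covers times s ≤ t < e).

Timeline: | F 0-2 | A 2-4 | F 4-5 | D 5-7 | E 7-8 | A 8-9 | B 9-11 | D 11-13 | C 13-15 | D 15-17 | C 17-19 | D 19-21 | C 21-23 | D 23-24 |
Completion: A=9  B=11  C=23  D=24  E=8  F=5
Turnaround (C−A): A=8  B=5  C=15  D=21  E=4  F=5

F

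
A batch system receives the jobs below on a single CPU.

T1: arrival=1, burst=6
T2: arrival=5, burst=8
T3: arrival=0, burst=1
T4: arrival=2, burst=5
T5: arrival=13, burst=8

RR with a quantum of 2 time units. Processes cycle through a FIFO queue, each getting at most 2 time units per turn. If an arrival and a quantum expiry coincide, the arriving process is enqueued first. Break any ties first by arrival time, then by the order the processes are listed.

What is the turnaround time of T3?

Timeline: | T3 0-1 | T1 1-3 | T4 3-5 | T1 5-7 | T2 7-9 | T4 9-11 | T1 11-13 | T2 13-15 | T4 15-16 | T5 16-18 | T2 18-20 | T5 20-22 | T2 22-24 | T5 24-28 |
Completion: T1=13  T2=24  T3=1  T4=16  T5=28
Turnaround (C−A): T1=12  T2=19  T3=1  T4=14  T5=15
Turnaround(T3) = completion − arrival = 1 − 0 = 1

1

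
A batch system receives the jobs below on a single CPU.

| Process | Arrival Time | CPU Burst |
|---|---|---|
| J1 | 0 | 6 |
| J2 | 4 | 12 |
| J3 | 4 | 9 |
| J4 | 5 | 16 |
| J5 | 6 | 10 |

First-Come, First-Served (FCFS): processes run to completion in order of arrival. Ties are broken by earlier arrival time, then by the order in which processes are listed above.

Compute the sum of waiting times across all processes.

Timeline: | J1 0-6 | J2 6-18 | J3 18-27 | J4 27-43 | J5 43-53 |
Completion: J1=6  J2=18  J3=27  J4=43  J5=53
Turnaround (C−A): J1=6  J2=14  J3=23  J4=38  J5=47
Waiting = turnaround − burst: J1=0, J2=2, J3=14, J4=22, J5=37
Total waiting = 0 + 2 + 14 + 22 + 37 = 75

75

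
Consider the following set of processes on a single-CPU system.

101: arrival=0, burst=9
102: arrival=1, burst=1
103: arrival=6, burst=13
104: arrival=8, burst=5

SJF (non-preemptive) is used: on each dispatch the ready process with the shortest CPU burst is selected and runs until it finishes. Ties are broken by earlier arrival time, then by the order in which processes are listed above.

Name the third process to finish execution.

Timeline: | 101 0-9 | 102 9-10 | 104 10-15 | 103 15-28 |
Completion: 101=9  102=10  103=28  104=15
Finish order: 101 → 102 → 104 → 103

104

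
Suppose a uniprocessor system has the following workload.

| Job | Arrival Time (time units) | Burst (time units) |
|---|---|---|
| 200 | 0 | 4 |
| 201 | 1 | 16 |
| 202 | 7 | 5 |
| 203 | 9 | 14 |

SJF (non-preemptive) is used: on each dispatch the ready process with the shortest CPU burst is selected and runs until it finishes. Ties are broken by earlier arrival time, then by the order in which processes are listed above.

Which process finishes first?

Timeline: | 200 0-4 | 201 4-20 | 202 20-25 | 203 25-39 |
Completion: 200=4  201=20  202=25  203=39
Finish order: 200 → 201 → 202 → 203

200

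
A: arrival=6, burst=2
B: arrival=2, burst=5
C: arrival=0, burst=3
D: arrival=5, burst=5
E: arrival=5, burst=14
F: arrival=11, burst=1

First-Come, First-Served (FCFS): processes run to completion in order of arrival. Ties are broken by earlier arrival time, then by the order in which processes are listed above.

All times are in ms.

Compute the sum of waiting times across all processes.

Timeline: | C 0-3 | B 3-8 | D 8-13 | E 13-27 | A 27-29 | F 29-30 |
Completion: A=29  B=8  C=3  D=13  E=27  F=30
Waiting = turnaround − burst: A=21, B=1, C=0, D=3, E=8, F=18
Total waiting = 21 + 1 + 0 + 3 + 8 + 18 = 51

51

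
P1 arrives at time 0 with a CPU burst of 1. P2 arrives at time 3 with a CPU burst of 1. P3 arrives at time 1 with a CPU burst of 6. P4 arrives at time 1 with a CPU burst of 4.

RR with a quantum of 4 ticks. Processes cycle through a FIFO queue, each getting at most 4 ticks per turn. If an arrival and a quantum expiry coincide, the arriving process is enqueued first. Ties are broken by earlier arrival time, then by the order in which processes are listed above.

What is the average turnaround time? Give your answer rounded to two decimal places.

Gantt: | P1 0-1 | P3 1-5 | P4 5-9 | P2 9-10 | P3 10-12 |
Completion: P1=1  P2=10  P3=12  P4=9
Turnaround (C−A): P1=1  P2=7  P3=11  P4=8
Turnaround times: P1=1, P2=7, P3=11, P4=8
Average turnaround = (1+7+11+8) / 4 = 27/4 = 6.75

6.75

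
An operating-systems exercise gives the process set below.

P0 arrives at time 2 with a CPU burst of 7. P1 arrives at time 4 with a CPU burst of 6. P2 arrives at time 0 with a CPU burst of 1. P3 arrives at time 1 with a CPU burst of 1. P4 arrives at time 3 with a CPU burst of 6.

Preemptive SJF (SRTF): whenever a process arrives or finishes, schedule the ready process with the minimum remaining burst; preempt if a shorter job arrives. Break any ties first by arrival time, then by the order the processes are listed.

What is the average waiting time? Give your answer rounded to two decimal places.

3.40

Schedule: | P2 0-1 | P3 1-2 | P0 2-9 | P4 9-15 | P1 15-21 |
Completion: P0=9  P1=21  P2=1  P3=2  P4=15
Turnaround (C−A): P0=7  P1=17  P2=1  P3=1  P4=12
Waiting times: P0=0, P1=11, P2=0, P3=0, P4=6
Average waiting = (0+11+0+0+6) / 5 = 17/5 = 3.40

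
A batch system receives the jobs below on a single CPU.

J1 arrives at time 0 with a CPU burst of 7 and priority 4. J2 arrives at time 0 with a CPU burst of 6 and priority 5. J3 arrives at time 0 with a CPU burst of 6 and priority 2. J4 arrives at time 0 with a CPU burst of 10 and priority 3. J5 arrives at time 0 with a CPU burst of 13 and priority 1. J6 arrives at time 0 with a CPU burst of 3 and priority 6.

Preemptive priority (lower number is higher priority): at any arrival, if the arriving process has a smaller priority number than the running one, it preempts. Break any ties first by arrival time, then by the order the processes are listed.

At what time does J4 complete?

Gantt: | J5 0-13 | J3 13-19 | J4 19-29 | J1 29-36 | J2 36-42 | J6 42-45 |
Completion: J1=36  J2=42  J3=19  J4=29  J5=13  J6=45
Turnaround (C−A): J1=36  J2=42  J3=19  J4=29  J5=13  J6=45

29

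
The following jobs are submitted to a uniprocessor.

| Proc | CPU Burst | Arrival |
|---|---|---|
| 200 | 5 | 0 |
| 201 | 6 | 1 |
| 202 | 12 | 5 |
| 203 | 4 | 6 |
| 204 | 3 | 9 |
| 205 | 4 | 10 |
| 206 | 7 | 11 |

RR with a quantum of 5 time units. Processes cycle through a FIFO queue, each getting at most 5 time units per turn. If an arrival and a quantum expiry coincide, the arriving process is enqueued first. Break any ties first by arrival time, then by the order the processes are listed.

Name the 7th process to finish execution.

Timeline: | 200 0-5 | 201 5-10 | 202 10-15 | 203 15-19 | 204 19-22 | 205 22-26 | 201 26-27 | 206 27-32 | 202 32-37 | 206 37-39 | 202 39-41 |
Completion: 200=5  201=27  202=41  203=19  204=22  205=26  206=39
Turnaround (C−A): 200=5  201=26  202=36  203=13  204=13  205=16  206=28
Finish order: 200 → 203 → 204 → 205 → 201 → 206 → 202

202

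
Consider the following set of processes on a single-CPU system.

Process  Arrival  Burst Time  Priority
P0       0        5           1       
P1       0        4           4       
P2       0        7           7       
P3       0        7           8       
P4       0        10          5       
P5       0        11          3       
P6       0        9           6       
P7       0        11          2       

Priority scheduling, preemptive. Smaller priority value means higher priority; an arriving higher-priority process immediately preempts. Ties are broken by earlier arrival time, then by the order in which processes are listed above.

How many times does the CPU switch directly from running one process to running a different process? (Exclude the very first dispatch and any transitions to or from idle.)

7

Timeline: | P0 0-5 | P7 5-16 | P5 16-27 | P1 27-31 | P4 31-41 | P6 41-50 | P2 50-57 | P3 57-64 |
Completion: P0=5  P1=31  P2=57  P3=64  P4=41  P5=27  P6=50  P7=16
Turnaround (C−A): P0=5  P1=31  P2=57  P3=64  P4=41  P5=27  P6=50  P7=16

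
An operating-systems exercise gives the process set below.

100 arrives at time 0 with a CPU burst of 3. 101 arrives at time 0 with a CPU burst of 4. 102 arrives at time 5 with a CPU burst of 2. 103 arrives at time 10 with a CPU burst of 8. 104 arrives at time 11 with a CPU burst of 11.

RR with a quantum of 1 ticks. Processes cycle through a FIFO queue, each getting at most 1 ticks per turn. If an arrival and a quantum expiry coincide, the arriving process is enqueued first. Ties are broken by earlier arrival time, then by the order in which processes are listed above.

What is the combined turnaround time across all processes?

Schedule: | 100 0-1 | 101 1-2 | 100 2-3 | 101 3-4 | 100 4-5 | 101 5-6 | 102 6-7 | 101 7-8 | 102 8-9 | idle 9-10 | 103 10-11 | 104 11-12 | 103 12-13 | 104 13-14 | 103 14-15 | 104 15-16 | 103 16-17 | 104 17-18 | 103 18-19 | 104 19-20 | 103 20-21 | 104 21-22 | 103 22-23 | 104 23-24 | 103 24-25 | 104 25-29 |
Completion: 100=5  101=8  102=9  103=25  104=29
Turnaround (C−A): 100=5  101=8  102=4  103=15  104=18
Turnaround = completion − arrival: 100=5, 101=8, 102=4, 103=15, 104=18
Total turnaround = 5 + 8 + 4 + 15 + 18 = 50

50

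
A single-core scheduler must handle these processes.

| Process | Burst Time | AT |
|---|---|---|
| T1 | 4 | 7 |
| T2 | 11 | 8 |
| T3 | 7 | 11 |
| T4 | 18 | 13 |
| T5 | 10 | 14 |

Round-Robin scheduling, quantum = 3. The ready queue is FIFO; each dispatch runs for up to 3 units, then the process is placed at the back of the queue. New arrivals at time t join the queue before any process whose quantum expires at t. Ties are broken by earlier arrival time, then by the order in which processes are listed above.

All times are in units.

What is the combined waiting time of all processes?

Gantt: | idle 0-7 | T1 7-10 | T2 10-13 | T1 13-14 | T3 14-17 | T4 17-20 | T2 20-23 | T5 23-26 | T3 26-29 | T4 29-32 | T2 32-35 | T5 35-38 | T3 38-39 | T4 39-42 | T2 42-44 | T5 44-47 | T4 47-50 | T5 50-51 | T4 51-57 |
Completion: T1=14  T2=44  T3=39  T4=57  T5=51
Turnaround (C−A): T1=7  T2=36  T3=28  T4=44  T5=37
Waiting = turnaround − burst: T1=3, T2=25, T3=21, T4=26, T5=27
Total waiting = 3 + 25 + 21 + 26 + 27 = 102

102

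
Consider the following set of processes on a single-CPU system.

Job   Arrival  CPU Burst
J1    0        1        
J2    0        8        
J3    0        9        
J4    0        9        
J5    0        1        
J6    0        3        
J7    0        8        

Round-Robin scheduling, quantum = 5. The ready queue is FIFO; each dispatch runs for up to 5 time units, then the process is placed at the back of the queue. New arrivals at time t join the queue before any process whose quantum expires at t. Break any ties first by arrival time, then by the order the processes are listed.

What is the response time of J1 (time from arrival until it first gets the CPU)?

0

Schedule: | J1 0-1 | J2 1-6 | J3 6-11 | J4 11-16 | J5 16-17 | J6 17-20 | J7 20-25 | J2 25-28 | J3 28-32 | J4 32-36 | J7 36-39 |
Completion: J1=1  J2=28  J3=32  J4=36  J5=17  J6=20  J7=39
Response(J1) = first start − arrival = 0 − 0 = 0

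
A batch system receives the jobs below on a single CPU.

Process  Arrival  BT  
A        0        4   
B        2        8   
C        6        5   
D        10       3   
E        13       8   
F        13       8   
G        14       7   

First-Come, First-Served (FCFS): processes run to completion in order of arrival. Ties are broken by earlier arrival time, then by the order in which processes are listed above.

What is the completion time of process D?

Timeline: | A 0-4 | B 4-12 | C 12-17 | D 17-20 | E 20-28 | F 28-36 | G 36-43 |
Completion: A=4  B=12  C=17  D=20  E=28  F=36  G=43

20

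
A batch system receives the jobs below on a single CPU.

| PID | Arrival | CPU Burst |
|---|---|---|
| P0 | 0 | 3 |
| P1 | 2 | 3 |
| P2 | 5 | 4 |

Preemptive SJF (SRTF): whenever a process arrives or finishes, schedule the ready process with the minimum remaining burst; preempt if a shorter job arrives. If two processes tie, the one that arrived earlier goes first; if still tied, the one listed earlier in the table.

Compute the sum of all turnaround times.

12

Timeline: | P0 0-3 | P1 3-6 | P2 6-10 |
Completion: P0=3  P1=6  P2=10
Turnaround (C−A): P0=3  P1=4  P2=5
Turnaround = completion − arrival: P0=3, P1=4, P2=5
Total turnaround = 3 + 4 + 5 = 12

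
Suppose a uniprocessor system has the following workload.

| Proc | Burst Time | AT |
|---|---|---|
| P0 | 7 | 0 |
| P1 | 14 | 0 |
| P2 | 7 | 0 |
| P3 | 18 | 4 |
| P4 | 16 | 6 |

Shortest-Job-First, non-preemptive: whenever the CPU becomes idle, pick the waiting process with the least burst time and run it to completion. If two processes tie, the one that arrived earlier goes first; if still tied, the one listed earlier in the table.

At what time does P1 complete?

Schedule: | P0 0-7 | P2 7-14 | P1 14-28 | P4 28-44 | P3 44-62 |
Completion: P0=7  P1=28  P2=14  P3=62  P4=44
Turnaround (C−A): P0=7  P1=28  P2=14  P3=58  P4=38

28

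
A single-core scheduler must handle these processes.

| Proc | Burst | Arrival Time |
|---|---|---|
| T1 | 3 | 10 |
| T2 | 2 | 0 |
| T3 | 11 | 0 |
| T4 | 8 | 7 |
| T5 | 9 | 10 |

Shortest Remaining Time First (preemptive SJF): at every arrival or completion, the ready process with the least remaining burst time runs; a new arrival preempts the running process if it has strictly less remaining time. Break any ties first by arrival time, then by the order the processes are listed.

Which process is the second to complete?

T3

Timeline: | T2 0-2 | T3 2-13 | T1 13-16 | T4 16-24 | T5 24-33 |
Completion: T1=16  T2=2  T3=13  T4=24  T5=33
Turnaround (C−A): T1=6  T2=2  T3=13  T4=17  T5=23
Finish order: T2 → T3 → T1 → T4 → T5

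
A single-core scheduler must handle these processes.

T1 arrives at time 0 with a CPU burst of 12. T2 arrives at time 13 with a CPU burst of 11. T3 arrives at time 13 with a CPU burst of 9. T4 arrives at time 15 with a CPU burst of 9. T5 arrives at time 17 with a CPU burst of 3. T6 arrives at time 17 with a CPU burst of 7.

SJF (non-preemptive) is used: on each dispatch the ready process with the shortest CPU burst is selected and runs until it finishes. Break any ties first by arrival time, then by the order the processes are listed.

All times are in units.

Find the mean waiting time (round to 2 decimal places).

Gantt: | T1 0-12 | idle 12-13 | T3 13-22 | T5 22-25 | T6 25-32 | T4 32-41 | T2 41-52 |
Completion: T1=12  T2=52  T3=22  T4=41  T5=25  T6=32
Turnaround (C−A): T1=12  T2=39  T3=9  T4=26  T5=8  T6=15
Waiting times: T1=0, T2=28, T3=0, T4=17, T5=5, T6=8
Average waiting = (0+28+0+17+5+8) / 6 = 58/6 = 9.67

9.67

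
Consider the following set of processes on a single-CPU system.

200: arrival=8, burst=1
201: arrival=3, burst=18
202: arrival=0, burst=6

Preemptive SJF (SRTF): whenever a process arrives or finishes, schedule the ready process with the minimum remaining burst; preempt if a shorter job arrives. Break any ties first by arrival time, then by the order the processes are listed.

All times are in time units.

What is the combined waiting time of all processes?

4

Timeline: | 202 0-6 | 201 6-8 | 200 8-9 | 201 9-25 |
Completion: 200=9  201=25  202=6
Turnaround (C−A): 200=1  201=22  202=6
Waiting = turnaround − burst: 200=0, 201=4, 202=0
Total waiting = 0 + 4 + 0 = 4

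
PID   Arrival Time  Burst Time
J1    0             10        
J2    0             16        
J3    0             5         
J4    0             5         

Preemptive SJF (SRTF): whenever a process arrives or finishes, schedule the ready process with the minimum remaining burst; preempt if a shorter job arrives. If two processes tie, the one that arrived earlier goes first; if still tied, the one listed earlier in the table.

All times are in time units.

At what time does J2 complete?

Gantt: | J3 0-5 | J4 5-10 | J1 10-20 | J2 20-36 |
Completion: J1=20  J2=36  J3=5  J4=10
Turnaround (C−A): J1=20  J2=36  J3=5  J4=10

36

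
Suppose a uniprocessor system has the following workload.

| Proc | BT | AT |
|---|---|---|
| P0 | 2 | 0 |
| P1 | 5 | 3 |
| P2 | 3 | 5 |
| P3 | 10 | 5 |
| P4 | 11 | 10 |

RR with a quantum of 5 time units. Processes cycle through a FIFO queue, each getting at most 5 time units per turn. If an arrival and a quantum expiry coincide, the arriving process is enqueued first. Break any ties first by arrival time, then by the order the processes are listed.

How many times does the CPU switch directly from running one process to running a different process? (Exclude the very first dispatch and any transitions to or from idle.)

5

Timeline: | P0 0-2 | idle 2-3 | P1 3-8 | P2 8-11 | P3 11-16 | P4 16-21 | P3 21-26 | P4 26-32 |
Completion: P0=2  P1=8  P2=11  P3=26  P4=32
Turnaround (C−A): P0=2  P1=5  P2=6  P3=21  P4=22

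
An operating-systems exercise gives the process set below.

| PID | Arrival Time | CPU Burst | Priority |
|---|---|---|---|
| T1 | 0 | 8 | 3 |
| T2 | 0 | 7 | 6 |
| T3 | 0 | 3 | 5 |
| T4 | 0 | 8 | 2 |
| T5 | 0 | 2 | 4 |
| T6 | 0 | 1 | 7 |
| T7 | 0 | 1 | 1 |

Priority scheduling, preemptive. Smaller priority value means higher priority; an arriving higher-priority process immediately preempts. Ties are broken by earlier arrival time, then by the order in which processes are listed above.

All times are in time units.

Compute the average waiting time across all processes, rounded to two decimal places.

Schedule: | T7 0-1 | T4 1-9 | T1 9-17 | T5 17-19 | T3 19-22 | T2 22-29 | T6 29-30 |
Completion: T1=17  T2=29  T3=22  T4=9  T5=19  T6=30  T7=1
Turnaround (C−A): T1=17  T2=29  T3=22  T4=9  T5=19  T6=30  T7=1
Waiting times: T1=9, T2=22, T3=19, T4=1, T5=17, T6=29, T7=0
Average waiting = (9+22+19+1+17+29+0) / 7 = 97/7 = 13.86

13.86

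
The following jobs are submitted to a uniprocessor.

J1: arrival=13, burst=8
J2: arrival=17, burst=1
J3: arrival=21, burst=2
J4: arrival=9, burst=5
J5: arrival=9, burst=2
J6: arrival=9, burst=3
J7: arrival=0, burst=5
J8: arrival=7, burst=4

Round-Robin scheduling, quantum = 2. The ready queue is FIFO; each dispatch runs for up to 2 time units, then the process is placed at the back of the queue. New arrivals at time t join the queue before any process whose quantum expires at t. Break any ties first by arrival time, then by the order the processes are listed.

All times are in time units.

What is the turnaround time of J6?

Timeline: | J7 0-5 | idle 5-7 | J8 7-9 | J4 9-11 | J5 11-13 | J6 13-15 | J8 15-17 | J4 17-19 | J1 19-21 | J6 21-22 | J2 22-23 | J4 23-24 | J3 24-26 | J1 26-32 |
Completion: J1=32  J2=23  J3=26  J4=24  J5=13  J6=22  J7=5  J8=17
Turnaround (C−A): J1=19  J2=6  J3=5  J4=15  J5=4  J6=13  J7=5  J8=10
Turnaround(J6) = completion − arrival = 22 − 9 = 13

13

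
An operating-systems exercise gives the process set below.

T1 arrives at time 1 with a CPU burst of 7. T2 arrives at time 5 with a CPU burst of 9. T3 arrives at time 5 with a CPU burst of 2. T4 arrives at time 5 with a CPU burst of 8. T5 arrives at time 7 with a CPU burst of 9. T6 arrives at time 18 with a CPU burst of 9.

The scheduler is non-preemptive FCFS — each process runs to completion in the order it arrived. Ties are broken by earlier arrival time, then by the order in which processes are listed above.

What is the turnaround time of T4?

Timeline: | idle 0-1 | T1 1-8 | T2 8-17 | T3 17-19 | T4 19-27 | T5 27-36 | T6 36-45 |
Completion: T1=8  T2=17  T3=19  T4=27  T5=36  T6=45
Turnaround(T4) = completion − arrival = 27 − 5 = 22

22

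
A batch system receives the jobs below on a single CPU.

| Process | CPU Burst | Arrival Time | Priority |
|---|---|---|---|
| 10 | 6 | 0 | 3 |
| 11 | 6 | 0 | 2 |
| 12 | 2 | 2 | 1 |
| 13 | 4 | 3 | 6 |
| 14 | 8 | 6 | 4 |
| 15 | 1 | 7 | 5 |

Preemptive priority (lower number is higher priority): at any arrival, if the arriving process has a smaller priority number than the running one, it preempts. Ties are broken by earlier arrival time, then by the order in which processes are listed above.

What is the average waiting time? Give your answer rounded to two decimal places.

8.83

Timeline: | 11 0-2 | 12 2-4 | 11 4-8 | 10 8-14 | 14 14-22 | 15 22-23 | 13 23-27 |
Completion: 10=14  11=8  12=4  13=27  14=22  15=23
Turnaround (C−A): 10=14  11=8  12=2  13=24  14=16  15=16
Waiting times: 10=8, 11=2, 12=0, 13=20, 14=8, 15=15
Average waiting = (8+2+0+20+8+15) / 6 = 53/6 = 8.83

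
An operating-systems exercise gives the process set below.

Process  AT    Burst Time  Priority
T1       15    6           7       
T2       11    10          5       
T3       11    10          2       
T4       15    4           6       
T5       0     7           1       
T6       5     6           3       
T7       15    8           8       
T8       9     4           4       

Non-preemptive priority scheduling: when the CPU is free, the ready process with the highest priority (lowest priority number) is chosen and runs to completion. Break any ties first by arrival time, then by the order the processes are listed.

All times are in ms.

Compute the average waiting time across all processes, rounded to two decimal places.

14.25

Schedule: | T5 0-7 | T6 7-13 | T3 13-23 | T8 23-27 | T2 27-37 | T4 37-41 | T1 41-47 | T7 47-55 |
Completion: T1=47  T2=37  T3=23  T4=41  T5=7  T6=13  T7=55  T8=27
Turnaround (C−A): T1=32  T2=26  T3=12  T4=26  T5=7  T6=8  T7=40  T8=18
Waiting times: T1=26, T2=16, T3=2, T4=22, T5=0, T6=2, T7=32, T8=14
Average waiting = (26+16+2+22+0+2+32+14) / 8 = 114/8 = 14.25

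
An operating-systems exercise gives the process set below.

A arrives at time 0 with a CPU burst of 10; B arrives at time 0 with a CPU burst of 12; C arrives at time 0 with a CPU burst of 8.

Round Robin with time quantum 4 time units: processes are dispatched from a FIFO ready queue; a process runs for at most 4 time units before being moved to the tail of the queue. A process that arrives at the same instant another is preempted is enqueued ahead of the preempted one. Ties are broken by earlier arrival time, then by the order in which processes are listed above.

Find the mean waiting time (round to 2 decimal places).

Schedule: | A 0-4 | B 4-8 | C 8-12 | A 12-16 | B 16-20 | C 20-24 | A 24-26 | B 26-30 |
Completion: A=26  B=30  C=24
Waiting times: A=16, B=18, C=16
Average waiting = (16+18+16) / 3 = 50/3 = 16.67

16.67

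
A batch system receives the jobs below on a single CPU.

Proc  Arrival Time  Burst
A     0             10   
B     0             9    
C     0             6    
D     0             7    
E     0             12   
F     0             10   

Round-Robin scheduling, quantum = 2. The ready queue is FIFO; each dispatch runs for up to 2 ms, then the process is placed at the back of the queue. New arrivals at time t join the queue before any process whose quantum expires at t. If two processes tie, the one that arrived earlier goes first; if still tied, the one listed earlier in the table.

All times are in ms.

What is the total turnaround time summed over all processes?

272

Gantt: | A 0-2 | B 2-4 | C 4-6 | D 6-8 | E 8-10 | F 10-12 | A 12-14 | B 14-16 | C 16-18 | D 18-20 | E 20-22 | F 22-24 | A 24-26 | B 26-28 | C 28-30 | D 30-32 | E 32-34 | F 34-36 | A 36-38 | B 38-40 | D 40-41 | E 41-43 | F 43-45 | A 45-47 | B 47-48 | E 48-50 | F 50-52 | E 52-54 |
Completion: A=47  B=48  C=30  D=41  E=54  F=52
Turnaround = completion − arrival: A=47, B=48, C=30, D=41, E=54, F=52
Total turnaround = 47 + 48 + 30 + 41 + 54 + 52 = 272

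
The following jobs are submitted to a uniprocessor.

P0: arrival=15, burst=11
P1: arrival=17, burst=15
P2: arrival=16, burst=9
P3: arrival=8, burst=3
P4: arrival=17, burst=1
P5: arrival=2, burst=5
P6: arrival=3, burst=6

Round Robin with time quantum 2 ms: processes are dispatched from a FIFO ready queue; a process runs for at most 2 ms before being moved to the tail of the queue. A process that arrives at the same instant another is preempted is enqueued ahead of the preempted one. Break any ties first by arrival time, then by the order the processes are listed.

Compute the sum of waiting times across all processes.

Gantt: | idle 0-2 | P5 2-4 | P6 4-6 | P5 6-8 | P6 8-10 | P3 10-12 | P5 12-13 | P6 13-15 | P3 15-16 | P0 16-18 | P2 18-20 | P1 20-22 | P4 22-23 | P0 23-25 | P2 25-27 | P1 27-29 | P0 29-31 | P2 31-33 | P1 33-35 | P0 35-37 | P2 37-39 | P1 39-41 | P0 41-43 | P2 43-44 | P1 44-46 | P0 46-47 | P1 47-52 |
Completion: P0=47  P1=52  P2=44  P3=16  P4=23  P5=13  P6=15
Turnaround (C−A): P0=32  P1=35  P2=28  P3=8  P4=6  P5=11  P6=12
Waiting = turnaround − burst: P0=21, P1=20, P2=19, P3=5, P4=5, P5=6, P6=6
Total waiting = 21 + 20 + 19 + 5 + 5 + 6 + 6 = 82

82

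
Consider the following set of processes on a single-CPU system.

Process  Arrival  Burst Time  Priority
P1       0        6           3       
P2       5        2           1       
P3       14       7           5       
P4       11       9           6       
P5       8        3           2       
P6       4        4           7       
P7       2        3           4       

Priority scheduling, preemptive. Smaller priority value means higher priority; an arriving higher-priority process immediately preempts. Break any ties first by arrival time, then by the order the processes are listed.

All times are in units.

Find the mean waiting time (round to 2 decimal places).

6.71

Gantt: | P1 0-5 | P2 5-7 | P1 7-8 | P5 8-11 | P7 11-14 | P3 14-21 | P4 21-30 | P6 30-34 |
Completion: P1=8  P2=7  P3=21  P4=30  P5=11  P6=34  P7=14
Waiting times: P1=2, P2=0, P3=0, P4=10, P5=0, P6=26, P7=9
Average waiting = (2+0+0+10+0+26+9) / 7 = 47/7 = 6.71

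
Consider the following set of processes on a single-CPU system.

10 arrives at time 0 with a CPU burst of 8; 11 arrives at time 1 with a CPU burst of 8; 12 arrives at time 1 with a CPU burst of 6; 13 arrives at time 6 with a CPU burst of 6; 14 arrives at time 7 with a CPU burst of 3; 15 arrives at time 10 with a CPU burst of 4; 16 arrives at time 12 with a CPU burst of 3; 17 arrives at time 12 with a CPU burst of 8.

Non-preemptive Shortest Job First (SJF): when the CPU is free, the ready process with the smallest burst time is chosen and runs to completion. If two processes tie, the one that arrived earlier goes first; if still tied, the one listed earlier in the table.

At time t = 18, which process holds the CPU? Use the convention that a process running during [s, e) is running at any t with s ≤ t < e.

Timeline: | 10 0-8 | 14 8-11 | 15 11-15 | 16 15-18 | 12 18-24 | 13 24-30 | 11 30-38 | 17 38-46 |
Completion: 10=8  11=38  12=24  13=30  14=11  15=15  16=18  17=46
Turnaround (C−A): 10=8  11=37  12=23  13=24  14=4  15=5  16=6  17=34

12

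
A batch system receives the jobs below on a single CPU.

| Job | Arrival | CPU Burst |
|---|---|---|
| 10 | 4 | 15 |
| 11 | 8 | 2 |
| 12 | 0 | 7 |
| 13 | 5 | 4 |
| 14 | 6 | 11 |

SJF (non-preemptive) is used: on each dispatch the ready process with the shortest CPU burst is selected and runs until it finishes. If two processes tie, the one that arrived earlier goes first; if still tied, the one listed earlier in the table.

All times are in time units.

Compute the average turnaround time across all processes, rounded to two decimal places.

14.20

Schedule: | 12 0-7 | 13 7-11 | 11 11-13 | 14 13-24 | 10 24-39 |
Completion: 10=39  11=13  12=7  13=11  14=24
Turnaround times: 10=35, 11=5, 12=7, 13=6, 14=18
Average turnaround = (35+5+7+6+18) / 5 = 71/5 = 14.20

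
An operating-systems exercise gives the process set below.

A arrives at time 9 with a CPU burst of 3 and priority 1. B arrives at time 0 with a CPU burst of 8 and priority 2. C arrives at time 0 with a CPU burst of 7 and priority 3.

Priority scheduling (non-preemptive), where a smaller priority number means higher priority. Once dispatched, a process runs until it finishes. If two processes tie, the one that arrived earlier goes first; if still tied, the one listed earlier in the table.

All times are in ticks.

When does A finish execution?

18

Gantt: | B 0-8 | C 8-15 | A 15-18 |
Completion: A=18  B=8  C=15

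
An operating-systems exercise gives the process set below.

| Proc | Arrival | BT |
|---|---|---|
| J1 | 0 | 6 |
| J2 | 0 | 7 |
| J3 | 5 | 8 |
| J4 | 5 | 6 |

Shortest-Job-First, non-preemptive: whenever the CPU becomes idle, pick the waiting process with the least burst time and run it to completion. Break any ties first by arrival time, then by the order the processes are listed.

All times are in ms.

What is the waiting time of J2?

Schedule: | J1 0-6 | J4 6-12 | J2 12-19 | J3 19-27 |
Completion: J1=6  J2=19  J3=27  J4=12
Turnaround (C−A): J1=6  J2=19  J3=22  J4=7
Waiting(J2) = turnaround − burst = 19 − 7 = 12

12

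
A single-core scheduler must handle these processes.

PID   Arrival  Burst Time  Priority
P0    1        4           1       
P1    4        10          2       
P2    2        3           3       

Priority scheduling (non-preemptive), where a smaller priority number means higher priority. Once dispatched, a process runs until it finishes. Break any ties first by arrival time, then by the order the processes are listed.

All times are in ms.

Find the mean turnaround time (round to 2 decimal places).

10.33

Timeline: | idle 0-1 | P0 1-5 | P1 5-15 | P2 15-18 |
Completion: P0=5  P1=15  P2=18
Turnaround (C−A): P0=4  P1=11  P2=16
Turnaround times: P0=4, P1=11, P2=16
Average turnaround = (4+11+16) / 3 = 31/3 = 10.33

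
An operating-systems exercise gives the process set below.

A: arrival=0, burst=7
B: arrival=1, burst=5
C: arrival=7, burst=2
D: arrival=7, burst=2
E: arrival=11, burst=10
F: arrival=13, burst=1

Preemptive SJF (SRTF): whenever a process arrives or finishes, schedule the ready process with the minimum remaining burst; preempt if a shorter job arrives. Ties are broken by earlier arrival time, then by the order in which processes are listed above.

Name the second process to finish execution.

C

Schedule: | A 0-1 | B 1-6 | A 6-7 | C 7-9 | D 9-11 | A 11-13 | F 13-14 | A 14-17 | E 17-27 |
Completion: A=17  B=6  C=9  D=11  E=27  F=14
Turnaround (C−A): A=17  B=5  C=2  D=4  E=16  F=1
Finish order: B → C → D → F → A → E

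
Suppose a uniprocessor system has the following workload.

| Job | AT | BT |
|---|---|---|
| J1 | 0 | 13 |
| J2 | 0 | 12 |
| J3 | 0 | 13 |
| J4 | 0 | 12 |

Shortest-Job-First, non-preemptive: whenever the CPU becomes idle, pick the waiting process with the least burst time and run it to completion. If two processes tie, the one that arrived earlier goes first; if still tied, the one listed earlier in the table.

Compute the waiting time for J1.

Gantt: | J2 0-12 | J4 12-24 | J1 24-37 | J3 37-50 |
Completion: J1=37  J2=12  J3=50  J4=24
Turnaround (C−A): J1=37  J2=12  J3=50  J4=24
Waiting(J1) = turnaround − burst = 37 − 13 = 24

24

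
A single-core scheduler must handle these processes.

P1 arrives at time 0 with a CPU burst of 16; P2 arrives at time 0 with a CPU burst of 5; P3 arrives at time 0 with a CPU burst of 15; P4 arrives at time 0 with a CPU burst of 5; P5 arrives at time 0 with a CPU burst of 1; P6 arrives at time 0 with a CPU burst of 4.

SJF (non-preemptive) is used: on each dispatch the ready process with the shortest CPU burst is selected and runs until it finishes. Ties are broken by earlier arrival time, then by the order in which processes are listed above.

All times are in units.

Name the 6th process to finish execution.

P1

Gantt: | P5 0-1 | P6 1-5 | P2 5-10 | P4 10-15 | P3 15-30 | P1 30-46 |
Completion: P1=46  P2=10  P3=30  P4=15  P5=1  P6=5
Turnaround (C−A): P1=46  P2=10  P3=30  P4=15  P5=1  P6=5
Finish order: P5 → P6 → P2 → P4 → P3 → P1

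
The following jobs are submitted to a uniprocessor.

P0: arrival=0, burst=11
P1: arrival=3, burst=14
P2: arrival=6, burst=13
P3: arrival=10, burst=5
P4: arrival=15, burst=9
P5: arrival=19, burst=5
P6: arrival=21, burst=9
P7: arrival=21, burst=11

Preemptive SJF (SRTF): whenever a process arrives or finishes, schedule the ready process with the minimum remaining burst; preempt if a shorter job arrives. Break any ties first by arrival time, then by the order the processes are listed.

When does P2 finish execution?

Gantt: | P0 0-11 | P3 11-16 | P4 16-19 | P5 19-24 | P4 24-30 | P6 30-39 | P7 39-50 | P2 50-63 | P1 63-77 |
Completion: P0=11  P1=77  P2=63  P3=16  P4=30  P5=24  P6=39  P7=50

63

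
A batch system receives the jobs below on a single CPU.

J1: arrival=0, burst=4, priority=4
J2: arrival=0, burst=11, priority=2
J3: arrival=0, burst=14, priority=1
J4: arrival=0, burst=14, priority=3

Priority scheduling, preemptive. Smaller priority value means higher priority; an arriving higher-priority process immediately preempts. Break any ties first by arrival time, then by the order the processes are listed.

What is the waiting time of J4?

25

Timeline: | J3 0-14 | J2 14-25 | J4 25-39 | J1 39-43 |
Completion: J1=43  J2=25  J3=14  J4=39
Turnaround (C−A): J1=43  J2=25  J3=14  J4=39
Waiting(J4) = turnaround − burst = 39 − 14 = 25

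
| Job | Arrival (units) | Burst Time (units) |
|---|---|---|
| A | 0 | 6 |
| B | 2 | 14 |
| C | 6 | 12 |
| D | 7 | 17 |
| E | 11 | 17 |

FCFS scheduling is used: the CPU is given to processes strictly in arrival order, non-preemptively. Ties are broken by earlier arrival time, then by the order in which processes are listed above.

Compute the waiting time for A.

Timeline: | A 0-6 | B 6-20 | C 20-32 | D 32-49 | E 49-66 |
Completion: A=6  B=20  C=32  D=49  E=66
Turnaround (C−A): A=6  B=18  C=26  D=42  E=55
Waiting(A) = turnaround − burst = 6 − 6 = 0

0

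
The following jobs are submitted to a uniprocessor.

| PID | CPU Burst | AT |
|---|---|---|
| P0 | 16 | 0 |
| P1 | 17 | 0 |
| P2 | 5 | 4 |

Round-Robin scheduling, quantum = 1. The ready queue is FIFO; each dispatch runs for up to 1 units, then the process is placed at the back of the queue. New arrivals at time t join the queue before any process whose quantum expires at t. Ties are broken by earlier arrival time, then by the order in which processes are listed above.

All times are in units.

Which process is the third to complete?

P1

Timeline: | P0 0-1 | P1 1-2 | P0 2-3 | P1 3-4 | P0 4-5 | P2 5-6 | P1 6-7 | P0 7-8 | P2 8-9 | P1 9-10 | P0 10-11 | P2 11-12 | P1 12-13 | P0 13-14 | P2 14-15 | P1 15-16 | P0 16-17 | P2 17-18 | P1 18-19 | P0 19-20 | P1 20-21 | P0 21-22 | P1 22-23 | P0 23-24 | P1 24-25 | P0 25-26 | P1 26-27 | P0 27-28 | P1 28-29 | P0 29-30 | P1 30-31 | P0 31-32 | P1 32-33 | P0 33-34 | P1 34-35 | P0 35-36 | P1 36-38 |
Completion: P0=36  P1=38  P2=18
Finish order: P2 → P0 → P1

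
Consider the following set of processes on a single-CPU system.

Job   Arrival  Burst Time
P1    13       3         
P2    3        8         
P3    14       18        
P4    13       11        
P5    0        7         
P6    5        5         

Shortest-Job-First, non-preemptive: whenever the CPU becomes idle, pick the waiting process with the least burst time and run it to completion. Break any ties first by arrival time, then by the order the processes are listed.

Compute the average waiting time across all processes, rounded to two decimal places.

Schedule: | P5 0-7 | P6 7-12 | P2 12-20 | P1 20-23 | P4 23-34 | P3 34-52 |
Completion: P1=23  P2=20  P3=52  P4=34  P5=7  P6=12
Waiting times: P1=7, P2=9, P3=20, P4=10, P5=0, P6=2
Average waiting = (7+9+20+10+0+2) / 6 = 48/6 = 8.00

8.00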